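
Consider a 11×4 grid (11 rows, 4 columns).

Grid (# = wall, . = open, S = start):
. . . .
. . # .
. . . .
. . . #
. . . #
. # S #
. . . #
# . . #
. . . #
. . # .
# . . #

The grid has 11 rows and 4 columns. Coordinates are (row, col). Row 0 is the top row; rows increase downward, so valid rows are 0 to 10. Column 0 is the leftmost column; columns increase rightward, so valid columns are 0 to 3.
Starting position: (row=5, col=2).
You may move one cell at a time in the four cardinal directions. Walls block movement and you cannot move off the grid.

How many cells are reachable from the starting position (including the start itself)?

BFS flood-fill from (row=5, col=2):
  Distance 0: (row=5, col=2)
  Distance 1: (row=4, col=2), (row=6, col=2)
  Distance 2: (row=3, col=2), (row=4, col=1), (row=6, col=1), (row=7, col=2)
  Distance 3: (row=2, col=2), (row=3, col=1), (row=4, col=0), (row=6, col=0), (row=7, col=1), (row=8, col=2)
  Distance 4: (row=2, col=1), (row=2, col=3), (row=3, col=0), (row=5, col=0), (row=8, col=1)
  Distance 5: (row=1, col=1), (row=1, col=3), (row=2, col=0), (row=8, col=0), (row=9, col=1)
  Distance 6: (row=0, col=1), (row=0, col=3), (row=1, col=0), (row=9, col=0), (row=10, col=1)
  Distance 7: (row=0, col=0), (row=0, col=2), (row=10, col=2)
Total reachable: 31 (grid has 32 open cells total)

Answer: Reachable cells: 31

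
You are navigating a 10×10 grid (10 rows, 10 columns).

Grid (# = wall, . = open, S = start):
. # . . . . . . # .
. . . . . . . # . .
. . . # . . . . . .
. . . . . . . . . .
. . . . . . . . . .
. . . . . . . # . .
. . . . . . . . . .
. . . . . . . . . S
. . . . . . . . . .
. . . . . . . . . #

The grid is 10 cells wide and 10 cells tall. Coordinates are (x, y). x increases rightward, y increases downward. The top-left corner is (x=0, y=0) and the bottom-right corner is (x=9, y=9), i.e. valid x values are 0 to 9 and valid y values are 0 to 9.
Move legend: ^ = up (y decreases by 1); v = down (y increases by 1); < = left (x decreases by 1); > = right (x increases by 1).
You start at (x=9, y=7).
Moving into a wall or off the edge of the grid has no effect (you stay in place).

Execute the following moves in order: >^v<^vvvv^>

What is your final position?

Answer: Final position: (x=9, y=8)

Derivation:
Start: (x=9, y=7)
  > (right): blocked, stay at (x=9, y=7)
  ^ (up): (x=9, y=7) -> (x=9, y=6)
  v (down): (x=9, y=6) -> (x=9, y=7)
  < (left): (x=9, y=7) -> (x=8, y=7)
  ^ (up): (x=8, y=7) -> (x=8, y=6)
  v (down): (x=8, y=6) -> (x=8, y=7)
  v (down): (x=8, y=7) -> (x=8, y=8)
  v (down): (x=8, y=8) -> (x=8, y=9)
  v (down): blocked, stay at (x=8, y=9)
  ^ (up): (x=8, y=9) -> (x=8, y=8)
  > (right): (x=8, y=8) -> (x=9, y=8)
Final: (x=9, y=8)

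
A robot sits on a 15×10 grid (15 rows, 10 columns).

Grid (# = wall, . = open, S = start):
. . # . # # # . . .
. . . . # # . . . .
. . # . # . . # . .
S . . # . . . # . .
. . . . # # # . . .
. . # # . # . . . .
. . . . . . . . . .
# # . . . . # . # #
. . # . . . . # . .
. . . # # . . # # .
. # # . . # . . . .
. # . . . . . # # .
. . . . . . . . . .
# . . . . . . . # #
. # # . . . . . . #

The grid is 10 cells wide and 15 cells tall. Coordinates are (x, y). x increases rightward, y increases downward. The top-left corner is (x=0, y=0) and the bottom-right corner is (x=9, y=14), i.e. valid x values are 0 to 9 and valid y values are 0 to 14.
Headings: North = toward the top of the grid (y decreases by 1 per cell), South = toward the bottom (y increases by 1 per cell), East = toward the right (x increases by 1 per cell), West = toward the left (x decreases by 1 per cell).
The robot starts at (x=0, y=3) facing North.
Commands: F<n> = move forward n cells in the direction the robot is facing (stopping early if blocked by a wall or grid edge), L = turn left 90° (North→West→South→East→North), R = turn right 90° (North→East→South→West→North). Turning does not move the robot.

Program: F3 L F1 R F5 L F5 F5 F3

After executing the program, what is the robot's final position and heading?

Answer: Final position: (x=0, y=0), facing West

Derivation:
Start: (x=0, y=3), facing North
  F3: move forward 3, now at (x=0, y=0)
  L: turn left, now facing West
  F1: move forward 0/1 (blocked), now at (x=0, y=0)
  R: turn right, now facing North
  F5: move forward 0/5 (blocked), now at (x=0, y=0)
  L: turn left, now facing West
  F5: move forward 0/5 (blocked), now at (x=0, y=0)
  F5: move forward 0/5 (blocked), now at (x=0, y=0)
  F3: move forward 0/3 (blocked), now at (x=0, y=0)
Final: (x=0, y=0), facing West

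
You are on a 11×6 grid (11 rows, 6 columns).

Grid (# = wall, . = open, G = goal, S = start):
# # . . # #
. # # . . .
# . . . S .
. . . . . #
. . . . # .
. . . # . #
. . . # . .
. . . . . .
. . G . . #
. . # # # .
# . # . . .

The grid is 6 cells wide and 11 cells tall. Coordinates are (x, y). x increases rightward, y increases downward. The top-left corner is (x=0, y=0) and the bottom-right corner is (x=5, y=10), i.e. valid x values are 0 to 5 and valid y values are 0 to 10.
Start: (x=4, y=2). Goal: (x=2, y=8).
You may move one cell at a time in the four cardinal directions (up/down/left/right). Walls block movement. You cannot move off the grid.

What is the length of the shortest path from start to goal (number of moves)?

BFS from (x=4, y=2) until reaching (x=2, y=8):
  Distance 0: (x=4, y=2)
  Distance 1: (x=4, y=1), (x=3, y=2), (x=5, y=2), (x=4, y=3)
  Distance 2: (x=3, y=1), (x=5, y=1), (x=2, y=2), (x=3, y=3)
  Distance 3: (x=3, y=0), (x=1, y=2), (x=2, y=3), (x=3, y=4)
  Distance 4: (x=2, y=0), (x=1, y=3), (x=2, y=4)
  Distance 5: (x=0, y=3), (x=1, y=4), (x=2, y=5)
  Distance 6: (x=0, y=4), (x=1, y=5), (x=2, y=6)
  Distance 7: (x=0, y=5), (x=1, y=6), (x=2, y=7)
  Distance 8: (x=0, y=6), (x=1, y=7), (x=3, y=7), (x=2, y=8)  <- goal reached here
One shortest path (8 moves): (x=4, y=2) -> (x=3, y=2) -> (x=2, y=2) -> (x=2, y=3) -> (x=2, y=4) -> (x=2, y=5) -> (x=2, y=6) -> (x=2, y=7) -> (x=2, y=8)

Answer: Shortest path length: 8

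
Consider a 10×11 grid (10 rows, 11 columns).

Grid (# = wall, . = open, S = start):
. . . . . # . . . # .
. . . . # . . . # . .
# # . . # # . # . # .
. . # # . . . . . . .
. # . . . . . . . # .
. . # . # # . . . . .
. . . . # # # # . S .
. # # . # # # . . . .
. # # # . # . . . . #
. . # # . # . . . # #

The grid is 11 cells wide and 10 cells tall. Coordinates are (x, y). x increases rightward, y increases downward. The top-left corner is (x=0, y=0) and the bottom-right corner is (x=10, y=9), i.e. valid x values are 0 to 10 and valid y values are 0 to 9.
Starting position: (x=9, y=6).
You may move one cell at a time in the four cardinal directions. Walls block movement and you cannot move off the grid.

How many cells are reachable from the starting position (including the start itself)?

BFS flood-fill from (x=9, y=6):
  Distance 0: (x=9, y=6)
  Distance 1: (x=9, y=5), (x=8, y=6), (x=10, y=6), (x=9, y=7)
  Distance 2: (x=8, y=5), (x=10, y=5), (x=8, y=7), (x=10, y=7), (x=9, y=8)
  Distance 3: (x=8, y=4), (x=10, y=4), (x=7, y=5), (x=7, y=7), (x=8, y=8)
  Distance 4: (x=8, y=3), (x=10, y=3), (x=7, y=4), (x=6, y=5), (x=7, y=8), (x=8, y=9)
  Distance 5: (x=8, y=2), (x=10, y=2), (x=7, y=3), (x=9, y=3), (x=6, y=4), (x=6, y=8), (x=7, y=9)
  Distance 6: (x=10, y=1), (x=6, y=3), (x=5, y=4), (x=6, y=9)
  Distance 7: (x=10, y=0), (x=9, y=1), (x=6, y=2), (x=5, y=3), (x=4, y=4)
  Distance 8: (x=6, y=1), (x=4, y=3), (x=3, y=4)
  Distance 9: (x=6, y=0), (x=5, y=1), (x=7, y=1), (x=2, y=4), (x=3, y=5)
  Distance 10: (x=7, y=0), (x=3, y=6)
  Distance 11: (x=8, y=0), (x=2, y=6), (x=3, y=7)
  Distance 12: (x=1, y=6)
  Distance 13: (x=1, y=5), (x=0, y=6)
  Distance 14: (x=0, y=5), (x=0, y=7)
  Distance 15: (x=0, y=4), (x=0, y=8)
  Distance 16: (x=0, y=3), (x=0, y=9)
  Distance 17: (x=1, y=3), (x=1, y=9)
Total reachable: 61 (grid has 74 open cells total)

Answer: Reachable cells: 61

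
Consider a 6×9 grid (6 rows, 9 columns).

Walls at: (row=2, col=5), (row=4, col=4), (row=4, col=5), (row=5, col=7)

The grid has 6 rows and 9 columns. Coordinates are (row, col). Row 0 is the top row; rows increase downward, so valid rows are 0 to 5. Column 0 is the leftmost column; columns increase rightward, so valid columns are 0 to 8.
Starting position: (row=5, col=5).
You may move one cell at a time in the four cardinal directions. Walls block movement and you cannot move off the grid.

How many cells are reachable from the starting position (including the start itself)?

BFS flood-fill from (row=5, col=5):
  Distance 0: (row=5, col=5)
  Distance 1: (row=5, col=4), (row=5, col=6)
  Distance 2: (row=4, col=6), (row=5, col=3)
  Distance 3: (row=3, col=6), (row=4, col=3), (row=4, col=7), (row=5, col=2)
  Distance 4: (row=2, col=6), (row=3, col=3), (row=3, col=5), (row=3, col=7), (row=4, col=2), (row=4, col=8), (row=5, col=1)
  Distance 5: (row=1, col=6), (row=2, col=3), (row=2, col=7), (row=3, col=2), (row=3, col=4), (row=3, col=8), (row=4, col=1), (row=5, col=0), (row=5, col=8)
  Distance 6: (row=0, col=6), (row=1, col=3), (row=1, col=5), (row=1, col=7), (row=2, col=2), (row=2, col=4), (row=2, col=8), (row=3, col=1), (row=4, col=0)
  Distance 7: (row=0, col=3), (row=0, col=5), (row=0, col=7), (row=1, col=2), (row=1, col=4), (row=1, col=8), (row=2, col=1), (row=3, col=0)
  Distance 8: (row=0, col=2), (row=0, col=4), (row=0, col=8), (row=1, col=1), (row=2, col=0)
  Distance 9: (row=0, col=1), (row=1, col=0)
  Distance 10: (row=0, col=0)
Total reachable: 50 (grid has 50 open cells total)

Answer: Reachable cells: 50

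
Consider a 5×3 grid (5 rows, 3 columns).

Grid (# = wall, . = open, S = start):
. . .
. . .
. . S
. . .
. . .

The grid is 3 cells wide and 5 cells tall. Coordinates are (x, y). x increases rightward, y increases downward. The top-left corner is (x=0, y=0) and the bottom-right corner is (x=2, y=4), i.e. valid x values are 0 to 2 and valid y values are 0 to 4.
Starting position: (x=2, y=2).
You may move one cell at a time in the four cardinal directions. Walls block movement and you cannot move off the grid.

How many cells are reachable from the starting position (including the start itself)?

Answer: Reachable cells: 15

Derivation:
BFS flood-fill from (x=2, y=2):
  Distance 0: (x=2, y=2)
  Distance 1: (x=2, y=1), (x=1, y=2), (x=2, y=3)
  Distance 2: (x=2, y=0), (x=1, y=1), (x=0, y=2), (x=1, y=3), (x=2, y=4)
  Distance 3: (x=1, y=0), (x=0, y=1), (x=0, y=3), (x=1, y=4)
  Distance 4: (x=0, y=0), (x=0, y=4)
Total reachable: 15 (grid has 15 open cells total)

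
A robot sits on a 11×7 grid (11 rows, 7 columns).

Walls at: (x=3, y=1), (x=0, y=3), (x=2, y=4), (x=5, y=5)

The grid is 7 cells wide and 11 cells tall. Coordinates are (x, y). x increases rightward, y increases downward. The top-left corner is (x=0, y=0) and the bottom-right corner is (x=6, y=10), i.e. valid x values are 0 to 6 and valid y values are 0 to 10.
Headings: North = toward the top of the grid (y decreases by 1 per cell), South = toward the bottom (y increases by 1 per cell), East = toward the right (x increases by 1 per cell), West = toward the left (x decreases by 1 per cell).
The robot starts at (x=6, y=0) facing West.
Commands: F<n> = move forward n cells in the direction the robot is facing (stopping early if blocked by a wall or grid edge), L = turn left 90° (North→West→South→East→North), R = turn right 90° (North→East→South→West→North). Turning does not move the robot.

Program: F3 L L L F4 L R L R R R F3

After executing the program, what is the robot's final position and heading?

Answer: Final position: (x=3, y=0), facing South

Derivation:
Start: (x=6, y=0), facing West
  F3: move forward 3, now at (x=3, y=0)
  L: turn left, now facing South
  L: turn left, now facing East
  L: turn left, now facing North
  F4: move forward 0/4 (blocked), now at (x=3, y=0)
  L: turn left, now facing West
  R: turn right, now facing North
  L: turn left, now facing West
  R: turn right, now facing North
  R: turn right, now facing East
  R: turn right, now facing South
  F3: move forward 0/3 (blocked), now at (x=3, y=0)
Final: (x=3, y=0), facing South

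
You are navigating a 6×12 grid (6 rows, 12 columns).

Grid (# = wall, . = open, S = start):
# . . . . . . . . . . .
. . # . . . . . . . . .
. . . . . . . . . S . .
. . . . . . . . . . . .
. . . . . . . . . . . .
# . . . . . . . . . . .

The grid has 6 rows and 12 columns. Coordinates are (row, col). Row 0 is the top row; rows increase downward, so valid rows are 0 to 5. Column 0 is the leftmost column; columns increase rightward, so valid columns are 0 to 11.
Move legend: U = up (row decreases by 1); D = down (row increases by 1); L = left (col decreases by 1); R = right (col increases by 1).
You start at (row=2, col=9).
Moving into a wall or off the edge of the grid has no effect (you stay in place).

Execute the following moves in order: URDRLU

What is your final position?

Answer: Final position: (row=1, col=10)

Derivation:
Start: (row=2, col=9)
  U (up): (row=2, col=9) -> (row=1, col=9)
  R (right): (row=1, col=9) -> (row=1, col=10)
  D (down): (row=1, col=10) -> (row=2, col=10)
  R (right): (row=2, col=10) -> (row=2, col=11)
  L (left): (row=2, col=11) -> (row=2, col=10)
  U (up): (row=2, col=10) -> (row=1, col=10)
Final: (row=1, col=10)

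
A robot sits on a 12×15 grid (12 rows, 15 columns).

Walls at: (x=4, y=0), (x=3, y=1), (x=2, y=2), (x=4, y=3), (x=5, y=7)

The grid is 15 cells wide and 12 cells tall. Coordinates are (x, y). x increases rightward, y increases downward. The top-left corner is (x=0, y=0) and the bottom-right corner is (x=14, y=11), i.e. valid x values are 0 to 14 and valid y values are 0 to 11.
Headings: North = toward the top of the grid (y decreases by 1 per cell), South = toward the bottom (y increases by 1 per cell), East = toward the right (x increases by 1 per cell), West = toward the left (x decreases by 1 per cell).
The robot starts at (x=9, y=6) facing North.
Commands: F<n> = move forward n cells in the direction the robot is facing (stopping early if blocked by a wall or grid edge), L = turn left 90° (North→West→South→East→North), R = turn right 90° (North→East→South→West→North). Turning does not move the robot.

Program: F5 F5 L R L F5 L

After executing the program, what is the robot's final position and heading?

Start: (x=9, y=6), facing North
  F5: move forward 5, now at (x=9, y=1)
  F5: move forward 1/5 (blocked), now at (x=9, y=0)
  L: turn left, now facing West
  R: turn right, now facing North
  L: turn left, now facing West
  F5: move forward 4/5 (blocked), now at (x=5, y=0)
  L: turn left, now facing South
Final: (x=5, y=0), facing South

Answer: Final position: (x=5, y=0), facing South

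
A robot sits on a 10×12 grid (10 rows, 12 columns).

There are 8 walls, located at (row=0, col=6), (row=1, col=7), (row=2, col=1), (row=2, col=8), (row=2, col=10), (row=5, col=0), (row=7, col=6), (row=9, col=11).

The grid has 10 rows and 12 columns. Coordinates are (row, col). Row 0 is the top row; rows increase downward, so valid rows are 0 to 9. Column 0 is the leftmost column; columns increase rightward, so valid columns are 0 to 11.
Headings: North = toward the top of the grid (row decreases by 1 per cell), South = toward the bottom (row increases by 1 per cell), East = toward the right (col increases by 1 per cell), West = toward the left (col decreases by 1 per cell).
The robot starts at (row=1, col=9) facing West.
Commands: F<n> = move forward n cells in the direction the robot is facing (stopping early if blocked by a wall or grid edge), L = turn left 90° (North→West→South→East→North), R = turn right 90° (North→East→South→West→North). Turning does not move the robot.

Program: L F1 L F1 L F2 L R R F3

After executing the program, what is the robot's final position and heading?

Start: (row=1, col=9), facing West
  L: turn left, now facing South
  F1: move forward 1, now at (row=2, col=9)
  L: turn left, now facing East
  F1: move forward 0/1 (blocked), now at (row=2, col=9)
  L: turn left, now facing North
  F2: move forward 2, now at (row=0, col=9)
  L: turn left, now facing West
  R: turn right, now facing North
  R: turn right, now facing East
  F3: move forward 2/3 (blocked), now at (row=0, col=11)
Final: (row=0, col=11), facing East

Answer: Final position: (row=0, col=11), facing East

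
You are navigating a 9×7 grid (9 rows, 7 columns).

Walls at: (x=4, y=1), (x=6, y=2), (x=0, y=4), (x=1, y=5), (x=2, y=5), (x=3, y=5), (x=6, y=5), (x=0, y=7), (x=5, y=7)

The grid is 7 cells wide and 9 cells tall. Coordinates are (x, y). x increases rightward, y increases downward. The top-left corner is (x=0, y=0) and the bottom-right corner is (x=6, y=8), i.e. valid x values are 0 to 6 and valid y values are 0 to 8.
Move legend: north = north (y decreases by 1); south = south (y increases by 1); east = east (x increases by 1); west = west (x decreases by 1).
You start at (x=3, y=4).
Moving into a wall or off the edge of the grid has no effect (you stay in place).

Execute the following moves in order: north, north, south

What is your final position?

Start: (x=3, y=4)
  north (north): (x=3, y=4) -> (x=3, y=3)
  north (north): (x=3, y=3) -> (x=3, y=2)
  south (south): (x=3, y=2) -> (x=3, y=3)
Final: (x=3, y=3)

Answer: Final position: (x=3, y=3)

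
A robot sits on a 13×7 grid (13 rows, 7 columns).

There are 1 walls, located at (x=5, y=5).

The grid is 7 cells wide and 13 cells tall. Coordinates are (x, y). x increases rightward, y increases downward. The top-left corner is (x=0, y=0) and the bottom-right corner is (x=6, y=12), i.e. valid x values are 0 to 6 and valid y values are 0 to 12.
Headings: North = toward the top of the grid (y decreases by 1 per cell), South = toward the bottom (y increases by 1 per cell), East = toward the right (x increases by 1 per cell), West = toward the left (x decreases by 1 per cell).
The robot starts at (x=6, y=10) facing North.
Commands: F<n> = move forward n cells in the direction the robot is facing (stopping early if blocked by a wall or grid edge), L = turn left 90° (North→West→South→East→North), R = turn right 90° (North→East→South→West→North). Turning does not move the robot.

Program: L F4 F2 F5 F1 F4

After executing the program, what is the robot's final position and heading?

Start: (x=6, y=10), facing North
  L: turn left, now facing West
  F4: move forward 4, now at (x=2, y=10)
  F2: move forward 2, now at (x=0, y=10)
  F5: move forward 0/5 (blocked), now at (x=0, y=10)
  F1: move forward 0/1 (blocked), now at (x=0, y=10)
  F4: move forward 0/4 (blocked), now at (x=0, y=10)
Final: (x=0, y=10), facing West

Answer: Final position: (x=0, y=10), facing West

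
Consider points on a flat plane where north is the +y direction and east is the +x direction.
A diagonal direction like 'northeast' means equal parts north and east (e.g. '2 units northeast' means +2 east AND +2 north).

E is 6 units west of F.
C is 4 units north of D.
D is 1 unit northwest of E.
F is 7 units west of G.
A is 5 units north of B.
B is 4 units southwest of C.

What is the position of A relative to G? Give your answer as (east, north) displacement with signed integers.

Answer: A is at (east=-18, north=6) relative to G.

Derivation:
Place G at the origin (east=0, north=0).
  F is 7 units west of G: delta (east=-7, north=+0); F at (east=-7, north=0).
  E is 6 units west of F: delta (east=-6, north=+0); E at (east=-13, north=0).
  D is 1 unit northwest of E: delta (east=-1, north=+1); D at (east=-14, north=1).
  C is 4 units north of D: delta (east=+0, north=+4); C at (east=-14, north=5).
  B is 4 units southwest of C: delta (east=-4, north=-4); B at (east=-18, north=1).
  A is 5 units north of B: delta (east=+0, north=+5); A at (east=-18, north=6).
Therefore A relative to G: (east=-18, north=6).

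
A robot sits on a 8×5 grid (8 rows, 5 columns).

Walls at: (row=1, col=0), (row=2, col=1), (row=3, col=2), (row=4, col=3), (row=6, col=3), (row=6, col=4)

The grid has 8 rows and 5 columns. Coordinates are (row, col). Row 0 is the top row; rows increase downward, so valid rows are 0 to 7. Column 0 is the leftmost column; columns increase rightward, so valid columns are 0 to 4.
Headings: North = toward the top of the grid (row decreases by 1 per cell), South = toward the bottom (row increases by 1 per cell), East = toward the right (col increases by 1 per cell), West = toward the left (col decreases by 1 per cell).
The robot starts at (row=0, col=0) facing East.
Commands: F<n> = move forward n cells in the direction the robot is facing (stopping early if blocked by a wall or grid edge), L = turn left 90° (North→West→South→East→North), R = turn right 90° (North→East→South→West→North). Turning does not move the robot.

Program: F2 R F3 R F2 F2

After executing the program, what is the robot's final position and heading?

Answer: Final position: (row=2, col=2), facing West

Derivation:
Start: (row=0, col=0), facing East
  F2: move forward 2, now at (row=0, col=2)
  R: turn right, now facing South
  F3: move forward 2/3 (blocked), now at (row=2, col=2)
  R: turn right, now facing West
  F2: move forward 0/2 (blocked), now at (row=2, col=2)
  F2: move forward 0/2 (blocked), now at (row=2, col=2)
Final: (row=2, col=2), facing West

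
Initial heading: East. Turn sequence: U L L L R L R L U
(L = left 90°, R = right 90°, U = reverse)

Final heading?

Answer: Final heading: South

Derivation:
Start: East
  U (U-turn (180°)) -> West
  L (left (90° counter-clockwise)) -> South
  L (left (90° counter-clockwise)) -> East
  L (left (90° counter-clockwise)) -> North
  R (right (90° clockwise)) -> East
  L (left (90° counter-clockwise)) -> North
  R (right (90° clockwise)) -> East
  L (left (90° counter-clockwise)) -> North
  U (U-turn (180°)) -> South
Final: South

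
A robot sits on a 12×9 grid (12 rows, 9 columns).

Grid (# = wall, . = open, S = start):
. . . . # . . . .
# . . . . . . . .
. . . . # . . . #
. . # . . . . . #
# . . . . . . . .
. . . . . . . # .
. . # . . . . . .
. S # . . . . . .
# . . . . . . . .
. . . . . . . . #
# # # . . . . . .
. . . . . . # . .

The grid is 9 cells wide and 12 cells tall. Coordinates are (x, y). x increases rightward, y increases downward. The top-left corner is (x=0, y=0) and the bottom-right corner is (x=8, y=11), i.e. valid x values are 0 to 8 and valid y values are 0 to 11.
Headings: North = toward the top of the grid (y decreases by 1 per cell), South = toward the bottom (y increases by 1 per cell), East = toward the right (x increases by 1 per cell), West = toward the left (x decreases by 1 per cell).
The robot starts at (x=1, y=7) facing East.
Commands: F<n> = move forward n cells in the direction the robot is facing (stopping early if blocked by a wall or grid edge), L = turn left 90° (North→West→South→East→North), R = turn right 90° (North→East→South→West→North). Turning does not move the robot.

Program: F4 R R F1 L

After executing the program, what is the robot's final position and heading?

Start: (x=1, y=7), facing East
  F4: move forward 0/4 (blocked), now at (x=1, y=7)
  R: turn right, now facing South
  R: turn right, now facing West
  F1: move forward 1, now at (x=0, y=7)
  L: turn left, now facing South
Final: (x=0, y=7), facing South

Answer: Final position: (x=0, y=7), facing South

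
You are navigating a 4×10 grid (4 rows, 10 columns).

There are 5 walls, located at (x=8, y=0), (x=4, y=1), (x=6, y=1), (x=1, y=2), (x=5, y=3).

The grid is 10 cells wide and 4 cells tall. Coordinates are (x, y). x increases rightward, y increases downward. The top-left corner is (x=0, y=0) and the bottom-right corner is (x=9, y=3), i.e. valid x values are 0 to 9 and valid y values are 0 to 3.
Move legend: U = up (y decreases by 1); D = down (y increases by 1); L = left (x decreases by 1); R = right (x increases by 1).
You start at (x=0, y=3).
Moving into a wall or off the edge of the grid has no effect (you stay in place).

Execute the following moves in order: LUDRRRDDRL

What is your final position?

Answer: Final position: (x=3, y=3)

Derivation:
Start: (x=0, y=3)
  L (left): blocked, stay at (x=0, y=3)
  U (up): (x=0, y=3) -> (x=0, y=2)
  D (down): (x=0, y=2) -> (x=0, y=3)
  R (right): (x=0, y=3) -> (x=1, y=3)
  R (right): (x=1, y=3) -> (x=2, y=3)
  R (right): (x=2, y=3) -> (x=3, y=3)
  D (down): blocked, stay at (x=3, y=3)
  D (down): blocked, stay at (x=3, y=3)
  R (right): (x=3, y=3) -> (x=4, y=3)
  L (left): (x=4, y=3) -> (x=3, y=3)
Final: (x=3, y=3)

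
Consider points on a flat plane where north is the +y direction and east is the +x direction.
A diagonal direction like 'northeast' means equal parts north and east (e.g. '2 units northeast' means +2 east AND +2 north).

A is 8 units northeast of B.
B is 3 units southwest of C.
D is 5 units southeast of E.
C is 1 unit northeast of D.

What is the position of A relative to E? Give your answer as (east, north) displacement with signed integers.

Answer: A is at (east=11, north=1) relative to E.

Derivation:
Place E at the origin (east=0, north=0).
  D is 5 units southeast of E: delta (east=+5, north=-5); D at (east=5, north=-5).
  C is 1 unit northeast of D: delta (east=+1, north=+1); C at (east=6, north=-4).
  B is 3 units southwest of C: delta (east=-3, north=-3); B at (east=3, north=-7).
  A is 8 units northeast of B: delta (east=+8, north=+8); A at (east=11, north=1).
Therefore A relative to E: (east=11, north=1).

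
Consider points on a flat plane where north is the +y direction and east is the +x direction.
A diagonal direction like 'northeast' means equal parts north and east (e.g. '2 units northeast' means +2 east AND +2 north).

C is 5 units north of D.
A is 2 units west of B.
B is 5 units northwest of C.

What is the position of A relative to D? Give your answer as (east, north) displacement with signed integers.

Place D at the origin (east=0, north=0).
  C is 5 units north of D: delta (east=+0, north=+5); C at (east=0, north=5).
  B is 5 units northwest of C: delta (east=-5, north=+5); B at (east=-5, north=10).
  A is 2 units west of B: delta (east=-2, north=+0); A at (east=-7, north=10).
Therefore A relative to D: (east=-7, north=10).

Answer: A is at (east=-7, north=10) relative to D.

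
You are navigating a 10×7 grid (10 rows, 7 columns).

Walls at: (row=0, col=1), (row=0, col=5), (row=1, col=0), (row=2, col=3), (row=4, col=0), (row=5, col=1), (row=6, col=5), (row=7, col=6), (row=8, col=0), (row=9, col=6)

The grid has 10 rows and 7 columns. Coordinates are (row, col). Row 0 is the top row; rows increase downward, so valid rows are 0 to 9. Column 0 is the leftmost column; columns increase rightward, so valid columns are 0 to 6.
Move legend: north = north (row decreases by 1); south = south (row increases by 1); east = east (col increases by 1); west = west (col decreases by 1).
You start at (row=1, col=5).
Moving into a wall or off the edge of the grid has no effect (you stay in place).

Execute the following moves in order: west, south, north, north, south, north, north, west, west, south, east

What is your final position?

Start: (row=1, col=5)
  west (west): (row=1, col=5) -> (row=1, col=4)
  south (south): (row=1, col=4) -> (row=2, col=4)
  north (north): (row=2, col=4) -> (row=1, col=4)
  north (north): (row=1, col=4) -> (row=0, col=4)
  south (south): (row=0, col=4) -> (row=1, col=4)
  north (north): (row=1, col=4) -> (row=0, col=4)
  north (north): blocked, stay at (row=0, col=4)
  west (west): (row=0, col=4) -> (row=0, col=3)
  west (west): (row=0, col=3) -> (row=0, col=2)
  south (south): (row=0, col=2) -> (row=1, col=2)
  east (east): (row=1, col=2) -> (row=1, col=3)
Final: (row=1, col=3)

Answer: Final position: (row=1, col=3)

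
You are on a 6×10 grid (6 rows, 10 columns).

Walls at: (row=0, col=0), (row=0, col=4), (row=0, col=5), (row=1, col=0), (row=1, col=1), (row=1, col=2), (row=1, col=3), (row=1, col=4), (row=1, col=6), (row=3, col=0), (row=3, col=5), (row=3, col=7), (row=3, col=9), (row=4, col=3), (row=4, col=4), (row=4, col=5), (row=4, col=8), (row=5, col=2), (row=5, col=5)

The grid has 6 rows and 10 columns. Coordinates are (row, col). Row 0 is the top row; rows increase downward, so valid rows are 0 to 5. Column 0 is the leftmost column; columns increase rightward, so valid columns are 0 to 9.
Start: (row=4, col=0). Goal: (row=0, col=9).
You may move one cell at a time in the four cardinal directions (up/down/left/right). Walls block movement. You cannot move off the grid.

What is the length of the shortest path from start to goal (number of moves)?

BFS from (row=4, col=0) until reaching (row=0, col=9):
  Distance 0: (row=4, col=0)
  Distance 1: (row=4, col=1), (row=5, col=0)
  Distance 2: (row=3, col=1), (row=4, col=2), (row=5, col=1)
  Distance 3: (row=2, col=1), (row=3, col=2)
  Distance 4: (row=2, col=0), (row=2, col=2), (row=3, col=3)
  Distance 5: (row=2, col=3), (row=3, col=4)
  Distance 6: (row=2, col=4)
  Distance 7: (row=2, col=5)
  Distance 8: (row=1, col=5), (row=2, col=6)
  Distance 9: (row=2, col=7), (row=3, col=6)
  Distance 10: (row=1, col=7), (row=2, col=8), (row=4, col=6)
  Distance 11: (row=0, col=7), (row=1, col=8), (row=2, col=9), (row=3, col=8), (row=4, col=7), (row=5, col=6)
  Distance 12: (row=0, col=6), (row=0, col=8), (row=1, col=9), (row=5, col=7)
  Distance 13: (row=0, col=9), (row=5, col=8)  <- goal reached here
One shortest path (13 moves): (row=4, col=0) -> (row=4, col=1) -> (row=4, col=2) -> (row=3, col=2) -> (row=3, col=3) -> (row=3, col=4) -> (row=2, col=4) -> (row=2, col=5) -> (row=2, col=6) -> (row=2, col=7) -> (row=2, col=8) -> (row=2, col=9) -> (row=1, col=9) -> (row=0, col=9)

Answer: Shortest path length: 13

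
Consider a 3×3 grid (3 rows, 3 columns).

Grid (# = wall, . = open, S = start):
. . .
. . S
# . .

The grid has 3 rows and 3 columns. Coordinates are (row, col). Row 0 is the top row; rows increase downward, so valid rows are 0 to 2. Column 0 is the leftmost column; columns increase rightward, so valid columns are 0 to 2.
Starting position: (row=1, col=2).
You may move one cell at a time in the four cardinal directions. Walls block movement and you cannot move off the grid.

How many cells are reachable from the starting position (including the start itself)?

Answer: Reachable cells: 8

Derivation:
BFS flood-fill from (row=1, col=2):
  Distance 0: (row=1, col=2)
  Distance 1: (row=0, col=2), (row=1, col=1), (row=2, col=2)
  Distance 2: (row=0, col=1), (row=1, col=0), (row=2, col=1)
  Distance 3: (row=0, col=0)
Total reachable: 8 (grid has 8 open cells total)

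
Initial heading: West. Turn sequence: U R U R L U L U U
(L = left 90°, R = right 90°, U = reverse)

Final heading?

Answer: Final heading: East

Derivation:
Start: West
  U (U-turn (180°)) -> East
  R (right (90° clockwise)) -> South
  U (U-turn (180°)) -> North
  R (right (90° clockwise)) -> East
  L (left (90° counter-clockwise)) -> North
  U (U-turn (180°)) -> South
  L (left (90° counter-clockwise)) -> East
  U (U-turn (180°)) -> West
  U (U-turn (180°)) -> East
Final: East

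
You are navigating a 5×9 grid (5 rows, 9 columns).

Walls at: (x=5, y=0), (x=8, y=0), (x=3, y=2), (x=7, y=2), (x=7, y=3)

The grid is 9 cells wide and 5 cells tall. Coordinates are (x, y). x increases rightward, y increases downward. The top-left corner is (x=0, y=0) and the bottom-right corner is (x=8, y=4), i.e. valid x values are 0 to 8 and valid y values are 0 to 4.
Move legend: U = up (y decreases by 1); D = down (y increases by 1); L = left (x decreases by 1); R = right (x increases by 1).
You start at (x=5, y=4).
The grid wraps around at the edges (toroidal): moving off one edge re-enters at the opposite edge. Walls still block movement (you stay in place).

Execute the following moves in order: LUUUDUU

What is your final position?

Start: (x=5, y=4)
  L (left): (x=5, y=4) -> (x=4, y=4)
  U (up): (x=4, y=4) -> (x=4, y=3)
  U (up): (x=4, y=3) -> (x=4, y=2)
  U (up): (x=4, y=2) -> (x=4, y=1)
  D (down): (x=4, y=1) -> (x=4, y=2)
  U (up): (x=4, y=2) -> (x=4, y=1)
  U (up): (x=4, y=1) -> (x=4, y=0)
Final: (x=4, y=0)

Answer: Final position: (x=4, y=0)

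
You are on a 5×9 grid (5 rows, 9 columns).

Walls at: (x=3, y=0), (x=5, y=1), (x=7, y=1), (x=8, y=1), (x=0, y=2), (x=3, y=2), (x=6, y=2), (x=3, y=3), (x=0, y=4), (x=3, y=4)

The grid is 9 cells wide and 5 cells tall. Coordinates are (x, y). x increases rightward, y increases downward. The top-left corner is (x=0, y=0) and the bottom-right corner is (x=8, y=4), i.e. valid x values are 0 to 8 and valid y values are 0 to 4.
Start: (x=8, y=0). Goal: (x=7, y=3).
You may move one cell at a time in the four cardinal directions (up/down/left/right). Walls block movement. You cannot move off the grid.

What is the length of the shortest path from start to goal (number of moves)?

Answer: Shortest path length: 10

Derivation:
BFS from (x=8, y=0) until reaching (x=7, y=3):
  Distance 0: (x=8, y=0)
  Distance 1: (x=7, y=0)
  Distance 2: (x=6, y=0)
  Distance 3: (x=5, y=0), (x=6, y=1)
  Distance 4: (x=4, y=0)
  Distance 5: (x=4, y=1)
  Distance 6: (x=3, y=1), (x=4, y=2)
  Distance 7: (x=2, y=1), (x=5, y=2), (x=4, y=3)
  Distance 8: (x=2, y=0), (x=1, y=1), (x=2, y=2), (x=5, y=3), (x=4, y=4)
  Distance 9: (x=1, y=0), (x=0, y=1), (x=1, y=2), (x=2, y=3), (x=6, y=3), (x=5, y=4)
  Distance 10: (x=0, y=0), (x=1, y=3), (x=7, y=3), (x=2, y=4), (x=6, y=4)  <- goal reached here
One shortest path (10 moves): (x=8, y=0) -> (x=7, y=0) -> (x=6, y=0) -> (x=5, y=0) -> (x=4, y=0) -> (x=4, y=1) -> (x=4, y=2) -> (x=5, y=2) -> (x=5, y=3) -> (x=6, y=3) -> (x=7, y=3)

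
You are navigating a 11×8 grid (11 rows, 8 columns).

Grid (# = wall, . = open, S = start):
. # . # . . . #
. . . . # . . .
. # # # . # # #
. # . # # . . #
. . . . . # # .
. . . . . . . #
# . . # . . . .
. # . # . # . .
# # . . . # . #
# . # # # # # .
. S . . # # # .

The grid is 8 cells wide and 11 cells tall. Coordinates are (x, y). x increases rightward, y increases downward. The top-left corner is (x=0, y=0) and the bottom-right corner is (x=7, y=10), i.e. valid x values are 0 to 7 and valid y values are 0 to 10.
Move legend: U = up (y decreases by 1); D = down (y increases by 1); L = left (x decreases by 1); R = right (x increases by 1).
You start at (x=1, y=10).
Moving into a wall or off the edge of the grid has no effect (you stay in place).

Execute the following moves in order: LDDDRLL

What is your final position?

Start: (x=1, y=10)
  L (left): (x=1, y=10) -> (x=0, y=10)
  [×3]D (down): blocked, stay at (x=0, y=10)
  R (right): (x=0, y=10) -> (x=1, y=10)
  L (left): (x=1, y=10) -> (x=0, y=10)
  L (left): blocked, stay at (x=0, y=10)
Final: (x=0, y=10)

Answer: Final position: (x=0, y=10)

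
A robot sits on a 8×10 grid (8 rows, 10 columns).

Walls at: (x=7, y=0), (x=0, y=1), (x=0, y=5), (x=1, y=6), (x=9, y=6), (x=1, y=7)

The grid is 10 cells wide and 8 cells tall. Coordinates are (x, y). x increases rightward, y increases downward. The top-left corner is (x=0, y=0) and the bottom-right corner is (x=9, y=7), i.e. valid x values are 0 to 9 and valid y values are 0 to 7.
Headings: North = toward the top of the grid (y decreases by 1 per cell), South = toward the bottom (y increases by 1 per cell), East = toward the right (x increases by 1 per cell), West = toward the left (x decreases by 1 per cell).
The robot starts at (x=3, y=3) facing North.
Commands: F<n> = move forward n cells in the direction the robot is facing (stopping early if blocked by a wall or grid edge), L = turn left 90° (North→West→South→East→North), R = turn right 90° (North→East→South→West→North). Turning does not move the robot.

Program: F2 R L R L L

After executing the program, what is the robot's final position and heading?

Answer: Final position: (x=3, y=1), facing West

Derivation:
Start: (x=3, y=3), facing North
  F2: move forward 2, now at (x=3, y=1)
  R: turn right, now facing East
  L: turn left, now facing North
  R: turn right, now facing East
  L: turn left, now facing North
  L: turn left, now facing West
Final: (x=3, y=1), facing West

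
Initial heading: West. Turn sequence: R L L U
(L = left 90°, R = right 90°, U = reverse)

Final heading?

Start: West
  R (right (90° clockwise)) -> North
  L (left (90° counter-clockwise)) -> West
  L (left (90° counter-clockwise)) -> South
  U (U-turn (180°)) -> North
Final: North

Answer: Final heading: North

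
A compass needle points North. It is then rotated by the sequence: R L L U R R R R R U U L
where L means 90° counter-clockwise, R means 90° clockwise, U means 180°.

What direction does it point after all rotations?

Answer: Final heading: East

Derivation:
Start: North
  R (right (90° clockwise)) -> East
  L (left (90° counter-clockwise)) -> North
  L (left (90° counter-clockwise)) -> West
  U (U-turn (180°)) -> East
  R (right (90° clockwise)) -> South
  R (right (90° clockwise)) -> West
  R (right (90° clockwise)) -> North
  R (right (90° clockwise)) -> East
  R (right (90° clockwise)) -> South
  U (U-turn (180°)) -> North
  U (U-turn (180°)) -> South
  L (left (90° counter-clockwise)) -> East
Final: East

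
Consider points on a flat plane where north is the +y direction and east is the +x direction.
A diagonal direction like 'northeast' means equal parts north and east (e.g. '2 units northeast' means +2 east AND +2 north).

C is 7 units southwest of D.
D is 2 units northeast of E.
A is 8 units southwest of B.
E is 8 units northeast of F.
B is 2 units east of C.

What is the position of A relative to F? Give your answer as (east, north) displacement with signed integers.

Answer: A is at (east=-3, north=-5) relative to F.

Derivation:
Place F at the origin (east=0, north=0).
  E is 8 units northeast of F: delta (east=+8, north=+8); E at (east=8, north=8).
  D is 2 units northeast of E: delta (east=+2, north=+2); D at (east=10, north=10).
  C is 7 units southwest of D: delta (east=-7, north=-7); C at (east=3, north=3).
  B is 2 units east of C: delta (east=+2, north=+0); B at (east=5, north=3).
  A is 8 units southwest of B: delta (east=-8, north=-8); A at (east=-3, north=-5).
Therefore A relative to F: (east=-3, north=-5).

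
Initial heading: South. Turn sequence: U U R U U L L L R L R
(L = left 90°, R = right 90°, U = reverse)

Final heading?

Start: South
  U (U-turn (180°)) -> North
  U (U-turn (180°)) -> South
  R (right (90° clockwise)) -> West
  U (U-turn (180°)) -> East
  U (U-turn (180°)) -> West
  L (left (90° counter-clockwise)) -> South
  L (left (90° counter-clockwise)) -> East
  L (left (90° counter-clockwise)) -> North
  R (right (90° clockwise)) -> East
  L (left (90° counter-clockwise)) -> North
  R (right (90° clockwise)) -> East
Final: East

Answer: Final heading: East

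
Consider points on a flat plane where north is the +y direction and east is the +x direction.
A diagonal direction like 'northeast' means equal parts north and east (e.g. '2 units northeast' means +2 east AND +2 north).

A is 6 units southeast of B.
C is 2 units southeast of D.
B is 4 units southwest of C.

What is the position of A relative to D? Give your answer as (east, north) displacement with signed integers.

Answer: A is at (east=4, north=-12) relative to D.

Derivation:
Place D at the origin (east=0, north=0).
  C is 2 units southeast of D: delta (east=+2, north=-2); C at (east=2, north=-2).
  B is 4 units southwest of C: delta (east=-4, north=-4); B at (east=-2, north=-6).
  A is 6 units southeast of B: delta (east=+6, north=-6); A at (east=4, north=-12).
Therefore A relative to D: (east=4, north=-12).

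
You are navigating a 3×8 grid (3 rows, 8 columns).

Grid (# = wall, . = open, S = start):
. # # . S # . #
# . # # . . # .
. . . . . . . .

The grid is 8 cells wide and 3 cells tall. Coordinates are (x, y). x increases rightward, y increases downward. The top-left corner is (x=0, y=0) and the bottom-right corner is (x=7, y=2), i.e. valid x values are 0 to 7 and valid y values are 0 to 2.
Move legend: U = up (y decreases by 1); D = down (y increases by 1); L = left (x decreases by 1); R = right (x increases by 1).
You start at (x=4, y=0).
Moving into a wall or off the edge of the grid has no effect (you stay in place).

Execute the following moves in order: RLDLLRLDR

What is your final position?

Answer: Final position: (x=4, y=0)

Derivation:
Start: (x=4, y=0)
  R (right): blocked, stay at (x=4, y=0)
  L (left): (x=4, y=0) -> (x=3, y=0)
  D (down): blocked, stay at (x=3, y=0)
  L (left): blocked, stay at (x=3, y=0)
  L (left): blocked, stay at (x=3, y=0)
  R (right): (x=3, y=0) -> (x=4, y=0)
  L (left): (x=4, y=0) -> (x=3, y=0)
  D (down): blocked, stay at (x=3, y=0)
  R (right): (x=3, y=0) -> (x=4, y=0)
Final: (x=4, y=0)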